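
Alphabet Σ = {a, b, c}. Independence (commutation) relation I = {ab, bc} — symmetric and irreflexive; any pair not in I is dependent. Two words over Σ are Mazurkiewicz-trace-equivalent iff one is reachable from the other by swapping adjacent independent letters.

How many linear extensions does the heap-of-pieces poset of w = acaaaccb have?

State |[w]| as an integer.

8

piece 0:a — minimal
piece 1:c rests on {0:a}
piece 2:a rests on {1:c}
piece 3:a rests on {2:a}
piece 4:a rests on {3:a}
piece 5:c rests on {4:a}
piece 6:c rests on {5:c}
piece 7:b — minimal
minimal pieces: {0:a, 7:b}
ways to finish when only these pieces remain (= sum over removing one remaining piece with nothing left below it):
  1 left: {6}→1  {7}→1
  2 left: {5,6}→1  {6,7}→2
  3 left: {4,5,6}→1  {5,6,7}→3
  4 left: {3,4,5,6}→1  {4,5,6,7}→4
  5 left: {2,3,4,5,6}→1  {3,4,5,6,7}→5
  6 left: {1,2,3,4,5,6}→1  {2,3,4,5,6,7}→6
  placing 0:a first → 7 extensions
  placing 7:b first → 1 extensions
total linear extensions = 8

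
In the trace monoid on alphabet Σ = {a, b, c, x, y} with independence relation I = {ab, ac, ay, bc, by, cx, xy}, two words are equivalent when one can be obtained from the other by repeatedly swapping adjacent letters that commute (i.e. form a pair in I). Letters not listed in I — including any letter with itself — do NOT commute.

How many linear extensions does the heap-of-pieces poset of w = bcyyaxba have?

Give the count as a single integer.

224

drop 0:b onto floor
drop 1:c onto floor
drop 2:y onto {1:c}
drop 3:y onto {2:y}
drop 4:a onto floor
drop 5:x onto {0:b, 4:a}
drop 6:b onto {5:x}
drop 7:a onto {5:x}
ground layer = {0:b, 1:c, 4:a}
drop-orders for the pieces not yet dropped (sum over which currently-grounded one goes next):
  1 to go: {3} 1  {6} 1  {7} 1
  2 to go: {2,3} 1  {3,6} 2  {3,7} 2  {6,7} 2
  3 to go: {1,2,3} 1  {2,3,6} 3  {2,3,7} 3  {3,6,7} 6  {5,6,7} 2
  4 to go: {0,5,6,7} 2  {1,2,3,6} 4  {1,2,3,7} 4  {2,3,6,7} 12  {3,5,6,7} 8  {4,5,6,7} 2
  5 to go: {0,3,5,6,7} 10  {0,4,5,6,7} 4  {1,2,3,6,7} 20  {2,3,5,6,7} 20  {3,4,5,6,7} 10
  6 to go: {0,2,3,5,6,7} 30  {0,3,4,5,6,7} 24  {1,2,3,5,6,7} 40  {2,3,4,5,6,7} 30
  if 0:b drops first: 70 orders
  if 1:c drops first: 84 orders
  if 4:a drops first: 70 orders
heap linearizations: 224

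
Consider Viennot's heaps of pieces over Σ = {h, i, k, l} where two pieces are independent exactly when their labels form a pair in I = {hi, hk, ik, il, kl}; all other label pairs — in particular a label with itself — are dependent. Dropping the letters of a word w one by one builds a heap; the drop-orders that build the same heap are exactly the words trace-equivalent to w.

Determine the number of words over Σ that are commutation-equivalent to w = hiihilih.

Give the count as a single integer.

drop 0:h onto floor
drop 1:i onto floor
drop 2:i onto {1:i}
drop 3:h onto {0:h}
drop 4:i onto {2:i}
drop 5:l onto {3:h}
drop 6:i onto {4:i}
drop 7:h onto {5:l}
ground layer = {0:h, 1:i}
drop-orders for the pieces not yet dropped (sum over which currently-grounded one goes next):
  1 to go: {6} 1  {7} 1
  2 to go: {4,6} 1  {5,7} 1  {6,7} 2
  3 to go: {2,4,6} 1  {3,5,7} 1  {4,6,7} 3  {5,6,7} 3
  4 to go: {0,3,5,7} 1  {1,2,4,6} 1  {2,4,6,7} 4  {3,5,6,7} 4  {4,5,6,7} 6
  5 to go: {0,3,5,6,7} 5  {1,2,4,6,7} 5  {2,4,5,6,7} 10  {3,4,5,6,7} 10
  6 to go: {0,3,4,5,6,7} 15  {1,2,4,5,6,7} 15  {2,3,4,5,6,7} 20
  if 0:h drops first: 35 orders
  if 1:i drops first: 35 orders
heap linearizations: 70

70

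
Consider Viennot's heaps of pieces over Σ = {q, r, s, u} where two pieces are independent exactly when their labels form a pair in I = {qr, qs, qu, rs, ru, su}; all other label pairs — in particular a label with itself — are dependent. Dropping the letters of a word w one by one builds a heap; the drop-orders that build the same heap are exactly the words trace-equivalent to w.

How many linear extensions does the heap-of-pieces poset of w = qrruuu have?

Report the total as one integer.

0(q) covers ∅
1(r) covers ∅
2(r) covers 1:r
3(u) covers ∅
4(u) covers 3:u
5(u) covers 4:u
floor of heap: 0:q, 1:r, 3:u
completions by unplaced set U, small U first (add the entries for U minus each lowest piece of U):
  |U|=1: {0}:1  {2}:1  {5}:1
  |U|=2: {0,2}:2  {0,5}:2  {1,2}:1  {2,5}:2  {4,5}:1
  |U|=3: {0,1,2}:3  {0,2,5}:6  {0,4,5}:3  {1,2,5}:3  {2,4,5}:3  {3,4,5}:1
  |U|=4: {0,1,2,5}:12  {0,2,4,5}:12  {0,3,4,5}:4  {1,2,4,5}:6  {2,3,4,5}:4
  start at 0(q): 10
  start at 1(r): 20
  start at 3(u): 30
sum over floor = 60

60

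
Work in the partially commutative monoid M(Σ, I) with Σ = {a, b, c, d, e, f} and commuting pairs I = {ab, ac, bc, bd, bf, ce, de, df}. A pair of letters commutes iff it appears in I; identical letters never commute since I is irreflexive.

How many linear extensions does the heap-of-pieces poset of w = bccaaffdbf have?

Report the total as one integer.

0(b) covers ∅
1(c) covers ∅
2(c) covers 1:c
3(a) covers ∅
4(a) covers 3:a
5(f) covers 2:c, 4:a
6(f) covers 5:f
7(d) covers 2:c, 4:a
8(b) covers 0:b
9(f) covers 6:f
floor of heap: 0:b, 1:c, 3:a
completions by unplaced set U, small U first (add the entries for U minus each lowest piece of U):
  |U|=1: {7}:1  {8}:1  {9}:1
  |U|=2: {0,8}:1  {6,9}:1  {7,8}:2  {7,9}:2  {8,9}:2
  |U|=3: {0,7,8}:3  {0,8,9}:3  {5,6,9}:1  {6,7,9}:3  {6,8,9}:3  {7,8,9}:6
  |U|=4: {0,6,8,9}:6  {0,7,8,9}:12  {5,6,7,9}:4  {5,6,8,9}:4  {6,7,8,9}:12
  |U|=5: {0,5,6,8,9}:10  {0,6,7,8,9}:30  {2,5,6,7,9}:4  {4,5,6,7,9}:4  {5,6,7,8,9}:20
  |U|=6: {0,5,6,7,8,9}:60  {1,2,5,6,7,9}:4  {2,4,5,6,7,9}:8  {2,5,6,7,8,9}:24  {3,4,5,6,7,9}:4  {4,5,6,7,8,9}:24
  |U|=7: {0,2,5,6,7,8,9}:84  {0,4,5,6,7,8,9}:84  {1,2,4,5,6,7,9}:12  {1,2,5,6,7,8,9}:28  {2,3,4,5,6,7,9}:12  {2,4,5,6,7,8,9}:56  {3,4,5,6,7,8,9}:28
  |U|=8: {0,1,2,5,6,7,8,9}:112  {0,2,4,5,6,7,8,9}:224  {0,3,4,5,6,7,8,9}:112  {1,2,3,4,5,6,7,9}:24  {1,2,4,5,6,7,8,9}:96  {2,3,4,5,6,7,8,9}:96
  start at 0(b): 216
  start at 1(c): 432
  start at 3(a): 432
sum over floor = 1080

1080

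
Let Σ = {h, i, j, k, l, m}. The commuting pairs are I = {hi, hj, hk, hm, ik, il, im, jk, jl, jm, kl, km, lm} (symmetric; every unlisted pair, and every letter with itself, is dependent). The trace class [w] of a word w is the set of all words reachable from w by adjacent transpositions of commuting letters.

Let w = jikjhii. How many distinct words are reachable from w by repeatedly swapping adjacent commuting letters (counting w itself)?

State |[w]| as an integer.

piece 0:j — minimal
piece 1:i rests on {0:j}
piece 2:k — minimal
piece 3:j rests on {1:i}
piece 4:h — minimal
piece 5:i rests on {3:j}
piece 6:i rests on {5:i}
minimal pieces: {0:j, 2:k, 4:h}
ways to finish when only these pieces remain (= sum over removing one remaining piece with nothing left below it):
  1 left: {2}→1  {4}→1  {6}→1
  2 left: {2,4}→2  {2,6}→2  {4,6}→2  {5,6}→1
  3 left: {2,4,6}→6  {2,5,6}→3  {3,5,6}→1  {4,5,6}→3
  4 left: {1,3,5,6}→1  {2,3,5,6}→4  {2,4,5,6}→12  {3,4,5,6}→4
  5 left: {0,1,3,5,6}→1  {1,2,3,5,6}→5  {1,3,4,5,6}→5  {2,3,4,5,6}→20
  placing 0:j first → 30 extensions
  placing 2:k first → 6 extensions
  placing 4:h first → 6 extensions
total linear extensions = 42

42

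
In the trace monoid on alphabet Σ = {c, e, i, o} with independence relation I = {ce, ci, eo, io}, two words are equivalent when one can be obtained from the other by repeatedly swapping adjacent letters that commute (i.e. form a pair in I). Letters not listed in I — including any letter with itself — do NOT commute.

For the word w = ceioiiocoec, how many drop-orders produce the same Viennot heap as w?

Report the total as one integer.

piece 0:c — minimal
piece 1:e — minimal
piece 2:i rests on {1:e}
piece 3:o rests on {0:c}
piece 4:i rests on {2:i}
piece 5:i rests on {4:i}
piece 6:o rests on {3:o}
piece 7:c rests on {6:o}
piece 8:o rests on {7:c}
piece 9:e rests on {5:i}
piece 10:c rests on {8:o}
minimal pieces: {0:c, 1:e}
ways to finish when only these pieces remain (= sum over removing one remaining piece with nothing left below it):
  1 left: {9}→1  {10}→1
  2 left: {5,9}→1  {8,10}→1  {9,10}→2
  3 left: {4,5,9}→1  {5,9,10}→3  {7,8,10}→1  {8,9,10}→3
  4 left: {2,4,5,9}→1  {4,5,9,10}→4  {5,8,9,10}→6  {6,7,8,10}→1  {7,8,9,10}→4
  5 left: {1,2,4,5,9}→1  {2,4,5,9,10}→5  {3,6,7,8,10}→1  {4,5,8,9,10}→10  {5,7,8,9,10}→10  {6,7,8,9,10}→5
  6 left: {0,3,6,7,8,10}→1  {1,2,4,5,9,10}→6  {2,4,5,8,9,10}→15  {3,6,7,8,9,10}→6  {4,5,7,8,9,10}→20  {5,6,7,8,9,10}→15
  7 left: {0,3,6,7,8,9,10}→7  {1,2,4,5,8,9,10}→21  {2,4,5,7,8,9,10}→35  {3,5,6,7,8,9,10}→21  {4,5,6,7,8,9,10}→35
  8 left: {0,3,5,6,7,8,9,10}→28  {1,2,4,5,7,8,9,10}→56  {2,4,5,6,7,8,9,10}→70  {3,4,5,6,7,8,9,10}→56
  9 left: {0,3,4,5,6,7,8,9,10}→84  {1,2,4,5,6,7,8,9,10}→126  {2,3,4,5,6,7,8,9,10}→126
  placing 0:c first → 252 extensions
  placing 1:e first → 210 extensions
total linear extensions = 462

462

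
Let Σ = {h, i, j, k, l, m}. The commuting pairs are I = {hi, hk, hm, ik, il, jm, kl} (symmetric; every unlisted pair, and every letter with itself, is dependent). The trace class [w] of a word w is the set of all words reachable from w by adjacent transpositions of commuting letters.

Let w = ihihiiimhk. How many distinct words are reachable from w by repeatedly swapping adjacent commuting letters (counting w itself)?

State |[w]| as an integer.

120

drop 0:i onto floor
drop 1:h onto floor
drop 2:i onto {0:i}
drop 3:h onto {1:h}
drop 4:i onto {2:i}
drop 5:i onto {4:i}
drop 6:i onto {5:i}
drop 7:m onto {6:i}
drop 8:h onto {3:h}
drop 9:k onto {7:m}
ground layer = {0:i, 1:h}
drop-orders for the pieces not yet dropped (sum over which currently-grounded one goes next):
  1 to go: {8} 1  {9} 1
  2 to go: {3,8} 1  {7,9} 1  {8,9} 2
  3 to go: {1,3,8} 1  {3,8,9} 3  {6,7,9} 1  {7,8,9} 3
  4 to go: {1,3,8,9} 4  {3,7,8,9} 6  {5,6,7,9} 1  {6,7,8,9} 4
  5 to go: {1,3,7,8,9} 10  {3,6,7,8,9} 10  {4,5,6,7,9} 1  {5,6,7,8,9} 5
  6 to go: {1,3,6,7,8,9} 20  {2,4,5,6,7,9} 1  {3,5,6,7,8,9} 15  {4,5,6,7,8,9} 6
  7 to go: {0,2,4,5,6,7,9} 1  {1,3,5,6,7,8,9} 35  {2,4,5,6,7,8,9} 7  {3,4,5,6,7,8,9} 21
  8 to go: {0,2,4,5,6,7,8,9} 8  {1,3,4,5,6,7,8,9} 56  {2,3,4,5,6,7,8,9} 28
  if 0:i drops first: 84 orders
  if 1:h drops first: 36 orders
heap linearizations: 120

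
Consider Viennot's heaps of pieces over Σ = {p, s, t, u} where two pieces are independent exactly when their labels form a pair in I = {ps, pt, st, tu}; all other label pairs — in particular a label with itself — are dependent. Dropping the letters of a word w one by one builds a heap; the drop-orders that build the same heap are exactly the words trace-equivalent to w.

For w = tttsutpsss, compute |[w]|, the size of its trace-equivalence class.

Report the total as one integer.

drop 0:t onto floor
drop 1:t onto {0:t}
drop 2:t onto {1:t}
drop 3:s onto floor
drop 4:u onto {3:s}
drop 5:t onto {2:t}
drop 6:p onto {4:u}
drop 7:s onto {4:u}
drop 8:s onto {7:s}
drop 9:s onto {8:s}
ground layer = {0:t, 3:s}
drop-orders for the pieces not yet dropped (sum over which currently-grounded one goes next):
  1 to go: {5} 1  {6} 1  {9} 1
  2 to go: {2,5} 1  {5,6} 2  {5,9} 2  {6,9} 2  {8,9} 1
  3 to go: {1,2,5} 1  {2,5,6} 3  {2,5,9} 3  {5,6,9} 6  {5,8,9} 3  {6,8,9} 3  {7,8,9} 1
  4 to go: {0,1,2,5} 1  {1,2,5,6} 4  {1,2,5,9} 4  {2,5,6,9} 12  {2,5,8,9} 6  {5,6,8,9} 12  {5,7,8,9} 4  {6,7,8,9} 4
  5 to go: {0,1,2,5,6} 5  {0,1,2,5,9} 5  {1,2,5,6,9} 20  {1,2,5,8,9} 10  {2,5,6,8,9} 30  {2,5,7,8,9} 10  {4,6,7,8,9} 4  {5,6,7,8,9} 20
  6 to go: {0,1,2,5,6,9} 30  {0,1,2,5,8,9} 15  {1,2,5,6,8,9} 60  {1,2,5,7,8,9} 20  {2,5,6,7,8,9} 60  {3,4,6,7,8,9} 4  {4,5,6,7,8,9} 24
  7 to go: {0,1,2,5,6,8,9} 105  {0,1,2,5,7,8,9} 35  {1,2,5,6,7,8,9} 140  {2,4,5,6,7,8,9} 84  {3,4,5,6,7,8,9} 28
  8 to go: {0,1,2,5,6,7,8,9} 280  {1,2,4,5,6,7,8,9} 224  {2,3,4,5,6,7,8,9} 112
  if 0:t drops first: 336 orders
  if 3:s drops first: 504 orders
heap linearizations: 840

840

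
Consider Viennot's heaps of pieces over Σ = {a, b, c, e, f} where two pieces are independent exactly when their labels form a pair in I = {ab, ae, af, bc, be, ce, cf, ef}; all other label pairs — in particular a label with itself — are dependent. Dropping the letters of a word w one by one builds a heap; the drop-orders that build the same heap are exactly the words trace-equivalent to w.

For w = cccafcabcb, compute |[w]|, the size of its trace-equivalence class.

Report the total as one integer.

120

0(c) covers ∅
1(c) covers 0:c
2(c) covers 1:c
3(a) covers 2:c
4(f) covers ∅
5(c) covers 3:a
6(a) covers 5:c
7(b) covers 4:f
8(c) covers 6:a
9(b) covers 7:b
floor of heap: 0:c, 4:f
completions by unplaced set U, small U first (add the entries for U minus each lowest piece of U):
  |U|=1: {8}:1  {9}:1
  |U|=2: {6,8}:1  {7,9}:1  {8,9}:2
  |U|=3: {4,7,9}:1  {5,6,8}:1  {6,8,9}:3  {7,8,9}:3
  |U|=4: {3,5,6,8}:1  {4,7,8,9}:4  {5,6,8,9}:4  {6,7,8,9}:6
  |U|=5: {2,3,5,6,8}:1  {3,5,6,8,9}:5  {4,6,7,8,9}:10  {5,6,7,8,9}:10
  |U|=6: {1,2,3,5,6,8}:1  {2,3,5,6,8,9}:6  {3,5,6,7,8,9}:15  {4,5,6,7,8,9}:20
  |U|=7: {0,1,2,3,5,6,8}:1  {1,2,3,5,6,8,9}:7  {2,3,5,6,7,8,9}:21  {3,4,5,6,7,8,9}:35
  |U|=8: {0,1,2,3,5,6,8,9}:8  {1,2,3,5,6,7,8,9}:28  {2,3,4,5,6,7,8,9}:56
  start at 0(c): 84
  start at 4(f): 36
sum over floor = 120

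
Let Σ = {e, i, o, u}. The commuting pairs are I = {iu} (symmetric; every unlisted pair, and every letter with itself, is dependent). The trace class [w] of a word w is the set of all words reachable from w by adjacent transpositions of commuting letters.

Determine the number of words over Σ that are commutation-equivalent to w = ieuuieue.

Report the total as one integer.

3

#0=i has no predecessor
#1=e depends on [0:i]
#2=u depends on [1:e]
#3=u depends on [2:u]
#4=i depends on [1:e]
#5=e depends on [3:u, 4:i]
#6=u depends on [5:e]
#7=e depends on [6:u]
sources: [0:i]
N(rest) = Σ N(rest − s) over sources s of rest; N(one piece) = 1:
  size 1 → [7]=1
  size 2 → [6,7]=1
  size 3 → [5,6,7]=1
  size 4 → [3,5,6,7]=1  [4,5,6,7]=1
  size 5 → [2,3,5,6,7]=1  [3,4,5,6,7]=2
  size 6 → [2,3,4,5,6,7]=3
  first=0(i) contributes 3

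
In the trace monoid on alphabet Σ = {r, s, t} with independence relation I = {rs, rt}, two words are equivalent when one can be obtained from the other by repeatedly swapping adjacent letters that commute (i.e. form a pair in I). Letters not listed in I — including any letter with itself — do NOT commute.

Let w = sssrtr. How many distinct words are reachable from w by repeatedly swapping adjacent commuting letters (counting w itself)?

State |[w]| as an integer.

0(s) covers ∅
1(s) covers 0:s
2(s) covers 1:s
3(r) covers ∅
4(t) covers 2:s
5(r) covers 3:r
floor of heap: 0:s, 3:r
completions by unplaced set U, small U first (add the entries for U minus each lowest piece of U):
  |U|=1: {4}:1  {5}:1
  |U|=2: {2,4}:1  {3,5}:1  {4,5}:2
  |U|=3: {1,2,4}:1  {2,4,5}:3  {3,4,5}:3
  |U|=4: {0,1,2,4}:1  {1,2,4,5}:4  {2,3,4,5}:6
  start at 0(s): 10
  start at 3(r): 5
sum over floor = 15

15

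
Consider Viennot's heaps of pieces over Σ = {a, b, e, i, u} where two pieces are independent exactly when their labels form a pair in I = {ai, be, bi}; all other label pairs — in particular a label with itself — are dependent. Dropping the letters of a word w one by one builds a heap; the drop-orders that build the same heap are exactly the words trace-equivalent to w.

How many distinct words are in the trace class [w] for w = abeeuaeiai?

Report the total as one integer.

9

0(a) covers ∅
1(b) covers 0:a
2(e) covers 0:a
3(e) covers 2:e
4(u) covers 1:b, 3:e
5(a) covers 4:u
6(e) covers 5:a
7(i) covers 6:e
8(a) covers 6:e
9(i) covers 7:i
floor of heap: 0:a
completions by unplaced set U, small U first (add the entries for U minus each lowest piece of U):
  |U|=1: {8}:1  {9}:1
  |U|=2: {7,9}:1  {8,9}:2
  |U|=3: {7,8,9}:3
  |U|=4: {6,7,8,9}:3
  |U|=5: {5,6,7,8,9}:3
  |U|=6: {4,5,6,7,8,9}:3
  |U|=7: {1,4,5,6,7,8,9}:3  {3,4,5,6,7,8,9}:3
  |U|=8: {1,3,4,5,6,7,8,9}:6  {2,3,4,5,6,7,8,9}:3
  start at 0(a): 9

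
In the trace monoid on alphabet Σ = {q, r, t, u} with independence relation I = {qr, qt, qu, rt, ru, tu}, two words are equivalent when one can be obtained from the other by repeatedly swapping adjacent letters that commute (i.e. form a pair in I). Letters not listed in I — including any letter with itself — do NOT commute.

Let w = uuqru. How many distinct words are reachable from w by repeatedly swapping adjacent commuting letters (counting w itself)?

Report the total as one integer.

0(u) covers ∅
1(u) covers 0:u
2(q) covers ∅
3(r) covers ∅
4(u) covers 1:u
floor of heap: 0:u, 2:q, 3:r
completions by unplaced set U, small U first (add the entries for U minus each lowest piece of U):
  |U|=1: {2}:1  {3}:1  {4}:1
  |U|=2: {1,4}:1  {2,3}:2  {2,4}:2  {3,4}:2
  |U|=3: {0,1,4}:1  {1,2,4}:3  {1,3,4}:3  {2,3,4}:6
  start at 0(u): 12
  start at 2(q): 4
  start at 3(r): 4
sum over floor = 20

20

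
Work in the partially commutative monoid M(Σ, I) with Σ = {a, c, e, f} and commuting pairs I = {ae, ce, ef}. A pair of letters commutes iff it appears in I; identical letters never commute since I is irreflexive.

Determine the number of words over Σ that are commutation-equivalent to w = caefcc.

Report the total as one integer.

6

drop 0:c onto floor
drop 1:a onto {0:c}
drop 2:e onto floor
drop 3:f onto {1:a}
drop 4:c onto {3:f}
drop 5:c onto {4:c}
ground layer = {0:c, 2:e}
drop-orders for the pieces not yet dropped (sum over which currently-grounded one goes next):
  1 to go: {2} 1  {5} 1
  2 to go: {2,5} 2  {4,5} 1
  3 to go: {2,4,5} 3  {3,4,5} 1
  4 to go: {1,3,4,5} 1  {2,3,4,5} 4
  if 0:c drops first: 5 orders
  if 2:e drops first: 1 orders
heap linearizations: 6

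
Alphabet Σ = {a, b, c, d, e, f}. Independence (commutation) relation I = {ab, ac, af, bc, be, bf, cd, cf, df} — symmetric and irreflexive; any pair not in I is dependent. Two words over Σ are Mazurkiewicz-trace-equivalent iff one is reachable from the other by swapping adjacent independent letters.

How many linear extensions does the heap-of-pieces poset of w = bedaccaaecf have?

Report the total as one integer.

piece 0:b — minimal
piece 1:e — minimal
piece 2:d rests on {0:b, 1:e}
piece 3:a rests on {2:d}
piece 4:c rests on {1:e}
piece 5:c rests on {4:c}
piece 6:a rests on {3:a}
piece 7:a rests on {6:a}
piece 8:e rests on {5:c, 7:a}
piece 9:c rests on {8:e}
piece 10:f rests on {8:e}
minimal pieces: {0:b, 1:e}
ways to finish when only these pieces remain (= sum over removing one remaining piece with nothing left below it):
  1 left: {9}→1  {10}→1
  2 left: {9,10}→2
  3 left: {8,9,10}→2
  4 left: {5,8,9,10}→2  {7,8,9,10}→2
  5 left: {4,5,8,9,10}→2  {5,7,8,9,10}→4  {6,7,8,9,10}→2
  6 left: {3,6,7,8,9,10}→2  {4,5,7,8,9,10}→6  {5,6,7,8,9,10}→6
  7 left: {2,3,6,7,8,9,10}→2  {3,5,6,7,8,9,10}→8  {4,5,6,7,8,9,10}→12
  8 left: {0,2,3,6,7,8,9,10}→2  {2,3,5,6,7,8,9,10}→10  {3,4,5,6,7,8,9,10}→20
  9 left: {0,2,3,5,6,7,8,9,10}→12  {2,3,4,5,6,7,8,9,10}→30
  placing 0:b first → 30 extensions
  placing 1:e first → 42 extensions
total linear extensions = 72

72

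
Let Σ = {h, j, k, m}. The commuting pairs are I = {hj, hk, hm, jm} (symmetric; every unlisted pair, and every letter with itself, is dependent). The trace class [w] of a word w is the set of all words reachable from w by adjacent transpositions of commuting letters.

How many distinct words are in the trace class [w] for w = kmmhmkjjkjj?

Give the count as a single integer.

#0=k has no predecessor
#1=m depends on [0:k]
#2=m depends on [1:m]
#3=h has no predecessor
#4=m depends on [2:m]
#5=k depends on [4:m]
#6=j depends on [5:k]
#7=j depends on [6:j]
#8=k depends on [7:j]
#9=j depends on [8:k]
#10=j depends on [9:j]
sources: [0:k, 3:h]
N(rest) = Σ N(rest − s) over sources s of rest; N(one piece) = 1:
  size 1 → [3]=1  [10]=1
  size 2 → [3,10]=2  [9,10]=1
  size 3 → [3,9,10]=3  [8,9,10]=1
  size 4 → [3,8,9,10]=4  [7,8,9,10]=1
  size 5 → [3,7,8,9,10]=5  [6,7,8,9,10]=1
  size 6 → [3,6,7,8,9,10]=6  [5,6,7,8,9,10]=1
  size 7 → [3,5,6,7,8,9,10]=7  [4,5,6,7,8,9,10]=1
  size 8 → [2,4,5,6,7,8,9,10]=1  [3,4,5,6,7,8,9,10]=8
  size 9 → [1,2,4,5,6,7,8,9,10]=1  [2,3,4,5,6,7,8,9,10]=9
  first=0(k) contributes 10
  first=3(h) contributes 1
|[w]| = 11

11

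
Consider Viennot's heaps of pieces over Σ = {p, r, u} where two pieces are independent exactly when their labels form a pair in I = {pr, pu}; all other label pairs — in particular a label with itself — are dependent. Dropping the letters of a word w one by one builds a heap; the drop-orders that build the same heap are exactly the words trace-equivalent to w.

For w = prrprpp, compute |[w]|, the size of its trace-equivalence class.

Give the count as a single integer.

35

0(p) covers ∅
1(r) covers ∅
2(r) covers 1:r
3(p) covers 0:p
4(r) covers 2:r
5(p) covers 3:p
6(p) covers 5:p
floor of heap: 0:p, 1:r
completions by unplaced set U, small U first (add the entries for U minus each lowest piece of U):
  |U|=1: {4}:1  {6}:1
  |U|=2: {2,4}:1  {4,6}:2  {5,6}:1
  |U|=3: {1,2,4}:1  {2,4,6}:3  {3,5,6}:1  {4,5,6}:3
  |U|=4: {0,3,5,6}:1  {1,2,4,6}:4  {2,4,5,6}:6  {3,4,5,6}:4
  |U|=5: {0,3,4,5,6}:5  {1,2,4,5,6}:10  {2,3,4,5,6}:10
  start at 0(p): 20
  start at 1(r): 15
sum over floor = 35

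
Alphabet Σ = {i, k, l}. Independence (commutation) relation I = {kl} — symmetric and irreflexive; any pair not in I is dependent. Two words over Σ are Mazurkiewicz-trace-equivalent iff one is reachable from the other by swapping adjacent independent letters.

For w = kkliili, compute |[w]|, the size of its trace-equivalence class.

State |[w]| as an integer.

drop 0:k onto floor
drop 1:k onto {0:k}
drop 2:l onto floor
drop 3:i onto {1:k, 2:l}
drop 4:i onto {3:i}
drop 5:l onto {4:i}
drop 6:i onto {5:l}
ground layer = {0:k, 2:l}
drop-orders for the pieces not yet dropped (sum over which currently-grounded one goes next):
  1 to go: {6} 1
  2 to go: {5,6} 1
  3 to go: {4,5,6} 1
  4 to go: {3,4,5,6} 1
  5 to go: {1,3,4,5,6} 1  {2,3,4,5,6} 1
  if 0:k drops first: 2 orders
  if 2:l drops first: 1 orders
heap linearizations: 3

3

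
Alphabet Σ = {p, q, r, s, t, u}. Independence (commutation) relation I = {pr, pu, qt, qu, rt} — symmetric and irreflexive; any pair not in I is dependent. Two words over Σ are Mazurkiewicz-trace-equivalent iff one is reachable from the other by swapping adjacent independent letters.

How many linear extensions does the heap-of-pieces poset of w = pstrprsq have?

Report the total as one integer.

drop 0:p onto floor
drop 1:s onto {0:p}
drop 2:t onto {1:s}
drop 3:r onto {1:s}
drop 4:p onto {2:t}
drop 5:r onto {3:r}
drop 6:s onto {4:p, 5:r}
drop 7:q onto {6:s}
ground layer = {0:p}
drop-orders for the pieces not yet dropped (sum over which currently-grounded one goes next):
  1 to go: {7} 1
  2 to go: {6,7} 1
  3 to go: {4,6,7} 1  {5,6,7} 1
  4 to go: {2,4,6,7} 1  {3,5,6,7} 1  {4,5,6,7} 2
  5 to go: {2,4,5,6,7} 3  {3,4,5,6,7} 3
  6 to go: {2,3,4,5,6,7} 6
  if 0:p drops first: 6 orders

6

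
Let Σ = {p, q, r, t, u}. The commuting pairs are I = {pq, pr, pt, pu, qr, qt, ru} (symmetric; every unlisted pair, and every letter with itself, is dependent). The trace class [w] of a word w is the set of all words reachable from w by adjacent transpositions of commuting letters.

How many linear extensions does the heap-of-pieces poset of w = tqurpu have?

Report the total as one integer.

0(t) covers ∅
1(q) covers ∅
2(u) covers 0:t, 1:q
3(r) covers 0:t
4(p) covers ∅
5(u) covers 2:u
floor of heap: 0:t, 1:q, 4:p
completions by unplaced set U, small U first (add the entries for U minus each lowest piece of U):
  |U|=1: {3}:1  {4}:1  {5}:1
  |U|=2: {2,5}:1  {3,4}:2  {3,5}:2  {4,5}:2
  |U|=3: {1,2,5}:1  {2,3,5}:3  {2,4,5}:3  {3,4,5}:6
  |U|=4: {0,2,3,5}:3  {1,2,3,5}:4  {1,2,4,5}:4  {2,3,4,5}:12
  start at 0(t): 20
  start at 1(q): 15
  start at 4(p): 7
sum over floor = 42

42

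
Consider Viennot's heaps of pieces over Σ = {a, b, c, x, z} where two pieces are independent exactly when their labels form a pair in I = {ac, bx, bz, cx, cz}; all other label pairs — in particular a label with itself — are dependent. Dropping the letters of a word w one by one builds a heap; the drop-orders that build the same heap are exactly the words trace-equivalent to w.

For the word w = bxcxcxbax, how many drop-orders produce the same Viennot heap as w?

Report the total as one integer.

35

piece 0:b — minimal
piece 1:x — minimal
piece 2:c rests on {0:b}
piece 3:x rests on {1:x}
piece 4:c rests on {2:c}
piece 5:x rests on {3:x}
piece 6:b rests on {4:c}
piece 7:a rests on {5:x, 6:b}
piece 8:x rests on {7:a}
minimal pieces: {0:b, 1:x}
ways to finish when only these pieces remain (= sum over removing one remaining piece with nothing left below it):
  1 left: {8}→1
  2 left: {7,8}→1
  3 left: {5,7,8}→1  {6,7,8}→1
  4 left: {3,5,7,8}→1  {4,6,7,8}→1  {5,6,7,8}→2
  5 left: {1,3,5,7,8}→1  {2,4,6,7,8}→1  {3,5,6,7,8}→3  {4,5,6,7,8}→3
  6 left: {0,2,4,6,7,8}→1  {1,3,5,6,7,8}→4  {2,4,5,6,7,8}→4  {3,4,5,6,7,8}→6
  7 left: {0,2,4,5,6,7,8}→5  {1,3,4,5,6,7,8}→10  {2,3,4,5,6,7,8}→10
  placing 0:b first → 20 extensions
  placing 1:x first → 15 extensions
total linear extensions = 35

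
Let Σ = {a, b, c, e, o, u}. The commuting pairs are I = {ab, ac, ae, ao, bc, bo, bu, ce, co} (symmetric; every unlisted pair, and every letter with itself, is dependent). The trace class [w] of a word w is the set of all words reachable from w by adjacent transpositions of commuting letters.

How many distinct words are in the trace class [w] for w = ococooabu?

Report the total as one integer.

0(o) covers ∅
1(c) covers ∅
2(o) covers 0:o
3(c) covers 1:c
4(o) covers 2:o
5(o) covers 4:o
6(a) covers ∅
7(b) covers ∅
8(u) covers 3:c, 5:o, 6:a
floor of heap: 0:o, 1:c, 6:a, 7:b
completions by unplaced set U, small U first (add the entries for U minus each lowest piece of U):
  |U|=1: {7}:1  {8}:1
  |U|=2: {3,8}:1  {5,8}:1  {6,8}:1  {7,8}:2
  |U|=3: {1,3,8}:1  {3,5,8}:2  {3,6,8}:2  {3,7,8}:3  {4,5,8}:1  {5,6,8}:2  {5,7,8}:3  {6,7,8}:3
  |U|=4: {1,3,5,8}:3  {1,3,6,8}:3  {1,3,7,8}:4  {2,4,5,8}:1  {3,4,5,8}:3  {3,5,6,8}:6  {3,5,7,8}:8  {3,6,7,8}:8  {4,5,6,8}:3  {4,5,7,8}:4  {5,6,7,8}:8
  |U|=5: {0,2,4,5,8}:1  {1,3,4,5,8}:6  {1,3,5,6,8}:12  {1,3,5,7,8}:15  {1,3,6,7,8}:15  {2,3,4,5,8}:4  {2,4,5,6,8}:4  {2,4,5,7,8}:5  {3,4,5,6,8}:12  {3,4,5,7,8}:15  {3,5,6,7,8}:30  {4,5,6,7,8}:15
  |U|=6: {0,2,3,4,5,8}:5  {0,2,4,5,6,8}:5  {0,2,4,5,7,8}:6  {1,2,3,4,5,8}:10  {1,3,4,5,6,8}:30  {1,3,4,5,7,8}:36  {1,3,5,6,7,8}:72  {2,3,4,5,6,8}:20  {2,3,4,5,7,8}:24  {2,4,5,6,7,8}:24  {3,4,5,6,7,8}:72
  |U|=7: {0,1,2,3,4,5,8}:15  {0,2,3,4,5,6,8}:30  {0,2,3,4,5,7,8}:35  {0,2,4,5,6,7,8}:35  {1,2,3,4,5,6,8}:60  {1,2,3,4,5,7,8}:70  {1,3,4,5,6,7,8}:210  {2,3,4,5,6,7,8}:140
  start at 0(o): 480
  start at 1(c): 240
  start at 6(a): 120
  start at 7(b): 105
sum over floor = 945

945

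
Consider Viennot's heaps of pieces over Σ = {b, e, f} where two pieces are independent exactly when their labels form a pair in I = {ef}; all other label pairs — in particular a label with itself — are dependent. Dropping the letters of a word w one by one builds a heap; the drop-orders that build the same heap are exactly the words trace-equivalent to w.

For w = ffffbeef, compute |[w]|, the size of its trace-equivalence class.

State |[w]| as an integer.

piece 0:f — minimal
piece 1:f rests on {0:f}
piece 2:f rests on {1:f}
piece 3:f rests on {2:f}
piece 4:b rests on {3:f}
piece 5:e rests on {4:b}
piece 6:e rests on {5:e}
piece 7:f rests on {4:b}
minimal pieces: {0:f}
ways to finish when only these pieces remain (= sum over removing one remaining piece with nothing left below it):
  1 left: {6}→1  {7}→1
  2 left: {5,6}→1  {6,7}→2
  3 left: {5,6,7}→3
  4 left: {4,5,6,7}→3
  5 left: {3,4,5,6,7}→3
  6 left: {2,3,4,5,6,7}→3
  placing 0:f first → 3 extensions

3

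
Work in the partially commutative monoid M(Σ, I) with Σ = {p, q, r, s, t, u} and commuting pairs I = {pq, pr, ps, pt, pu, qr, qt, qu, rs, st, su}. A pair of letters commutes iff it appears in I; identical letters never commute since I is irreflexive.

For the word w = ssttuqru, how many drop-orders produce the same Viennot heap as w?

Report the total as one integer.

0(s) covers ∅
1(s) covers 0:s
2(t) covers ∅
3(t) covers 2:t
4(u) covers 3:t
5(q) covers 1:s
6(r) covers 4:u
7(u) covers 6:r
floor of heap: 0:s, 2:t
completions by unplaced set U, small U first (add the entries for U minus each lowest piece of U):
  |U|=1: {5}:1  {7}:1
  |U|=2: {1,5}:1  {5,7}:2  {6,7}:1
  |U|=3: {0,1,5}:1  {1,5,7}:3  {4,6,7}:1  {5,6,7}:3
  |U|=4: {0,1,5,7}:4  {1,5,6,7}:6  {3,4,6,7}:1  {4,5,6,7}:4
  |U|=5: {0,1,5,6,7}:10  {1,4,5,6,7}:10  {2,3,4,6,7}:1  {3,4,5,6,7}:5
  |U|=6: {0,1,4,5,6,7}:20  {1,3,4,5,6,7}:15  {2,3,4,5,6,7}:6
  start at 0(s): 21
  start at 2(t): 35
sum over floor = 56

56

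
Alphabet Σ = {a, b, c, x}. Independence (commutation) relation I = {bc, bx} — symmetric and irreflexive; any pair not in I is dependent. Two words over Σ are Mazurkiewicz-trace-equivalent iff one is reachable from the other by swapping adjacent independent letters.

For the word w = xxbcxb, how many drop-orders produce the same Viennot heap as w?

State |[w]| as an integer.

15

#0=x has no predecessor
#1=x depends on [0:x]
#2=b has no predecessor
#3=c depends on [1:x]
#4=x depends on [3:c]
#5=b depends on [2:b]
sources: [0:x, 2:b]
N(rest) = Σ N(rest − s) over sources s of rest; N(one piece) = 1:
  size 1 → [4]=1  [5]=1
  size 2 → [2,5]=1  [3,4]=1  [4,5]=2
  size 3 → [1,3,4]=1  [2,4,5]=3  [3,4,5]=3
  size 4 → [0,1,3,4]=1  [1,3,4,5]=4  [2,3,4,5]=6
  first=0(x) contributes 10
  first=2(b) contributes 5
|[w]| = 15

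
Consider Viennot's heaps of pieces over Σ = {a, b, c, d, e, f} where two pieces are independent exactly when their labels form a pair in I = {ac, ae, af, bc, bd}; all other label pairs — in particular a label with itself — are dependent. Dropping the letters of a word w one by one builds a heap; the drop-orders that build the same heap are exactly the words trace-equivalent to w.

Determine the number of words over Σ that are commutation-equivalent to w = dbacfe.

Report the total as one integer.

#0=d has no predecessor
#1=b has no predecessor
#2=a depends on [0:d, 1:b]
#3=c depends on [0:d]
#4=f depends on [1:b, 3:c]
#5=e depends on [4:f]
sources: [0:d, 1:b]
N(rest) = Σ N(rest − s) over sources s of rest; N(one piece) = 1:
  size 1 → [2]=1  [5]=1
  size 2 → [2,5]=2  [4,5]=1
  size 3 → [2,4,5]=3  [3,4,5]=1
  size 4 → [1,2,4,5]=3  [2,3,4,5]=4
  first=0(d) contributes 7
  first=1(b) contributes 4
|[w]| = 11

11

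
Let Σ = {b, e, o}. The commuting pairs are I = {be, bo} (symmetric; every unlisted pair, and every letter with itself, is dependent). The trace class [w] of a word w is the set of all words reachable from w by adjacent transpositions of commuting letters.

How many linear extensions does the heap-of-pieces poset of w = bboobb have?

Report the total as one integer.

drop 0:b onto floor
drop 1:b onto {0:b}
drop 2:o onto floor
drop 3:o onto {2:o}
drop 4:b onto {1:b}
drop 5:b onto {4:b}
ground layer = {0:b, 2:o}
drop-orders for the pieces not yet dropped (sum over which currently-grounded one goes next):
  1 to go: {3} 1  {5} 1
  2 to go: {2,3} 1  {3,5} 2  {4,5} 1
  3 to go: {1,4,5} 1  {2,3,5} 3  {3,4,5} 3
  4 to go: {0,1,4,5} 1  {1,3,4,5} 4  {2,3,4,5} 6
  if 0:b drops first: 10 orders
  if 2:o drops first: 5 orders
heap linearizations: 15

15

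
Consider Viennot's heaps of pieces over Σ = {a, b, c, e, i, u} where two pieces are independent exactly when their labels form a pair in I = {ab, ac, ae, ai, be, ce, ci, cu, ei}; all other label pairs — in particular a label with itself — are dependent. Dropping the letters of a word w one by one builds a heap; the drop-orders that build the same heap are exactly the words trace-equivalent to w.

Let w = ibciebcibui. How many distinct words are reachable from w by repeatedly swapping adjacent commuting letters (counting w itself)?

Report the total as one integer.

drop 0:i onto floor
drop 1:b onto {0:i}
drop 2:c onto {1:b}
drop 3:i onto {1:b}
drop 4:e onto floor
drop 5:b onto {2:c, 3:i}
drop 6:c onto {5:b}
drop 7:i onto {5:b}
drop 8:b onto {6:c, 7:i}
drop 9:u onto {4:e, 8:b}
drop 10:i onto {9:u}
ground layer = {0:i, 4:e}
drop-orders for the pieces not yet dropped (sum over which currently-grounded one goes next):
  1 to go: {10} 1
  2 to go: {9,10} 1
  3 to go: {4,9,10} 1  {8,9,10} 1
  4 to go: {4,8,9,10} 2  {6,8,9,10} 1  {7,8,9,10} 1
  5 to go: {4,6,8,9,10} 3  {4,7,8,9,10} 3  {6,7,8,9,10} 2
  6 to go: {4,6,7,8,9,10} 8  {5,6,7,8,9,10} 2
  7 to go: {2,5,6,7,8,9,10} 2  {3,5,6,7,8,9,10} 2  {4,5,6,7,8,9,10} 10
  8 to go: {2,3,5,6,7,8,9,10} 4  {2,4,5,6,7,8,9,10} 12  {3,4,5,6,7,8,9,10} 12
  9 to go: {1,2,3,5,6,7,8,9,10} 4  {2,3,4,5,6,7,8,9,10} 28
  if 0:i drops first: 32 orders
  if 4:e drops first: 4 orders
heap linearizations: 36

36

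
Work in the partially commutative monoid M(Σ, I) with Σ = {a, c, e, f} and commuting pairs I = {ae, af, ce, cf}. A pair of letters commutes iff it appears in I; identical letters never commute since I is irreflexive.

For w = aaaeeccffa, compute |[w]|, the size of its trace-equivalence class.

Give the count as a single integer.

210

piece 0:a — minimal
piece 1:a rests on {0:a}
piece 2:a rests on {1:a}
piece 3:e — minimal
piece 4:e rests on {3:e}
piece 5:c rests on {2:a}
piece 6:c rests on {5:c}
piece 7:f rests on {4:e}
piece 8:f rests on {7:f}
piece 9:a rests on {6:c}
minimal pieces: {0:a, 3:e}
ways to finish when only these pieces remain (= sum over removing one remaining piece with nothing left below it):
  1 left: {8}→1  {9}→1
  2 left: {6,9}→1  {7,8}→1  {8,9}→2
  3 left: {4,7,8}→1  {5,6,9}→1  {6,8,9}→3  {7,8,9}→3
  4 left: {2,5,6,9}→1  {3,4,7,8}→1  {4,7,8,9}→4  {5,6,8,9}→4  {6,7,8,9}→6
  5 left: {1,2,5,6,9}→1  {2,5,6,8,9}→5  {3,4,7,8,9}→5  {4,6,7,8,9}→10  {5,6,7,8,9}→10
  6 left: {0,1,2,5,6,9}→1  {1,2,5,6,8,9}→6  {2,5,6,7,8,9}→15  {3,4,6,7,8,9}→15  {4,5,6,7,8,9}→20
  7 left: {0,1,2,5,6,8,9}→7  {1,2,5,6,7,8,9}→21  {2,4,5,6,7,8,9}→35  {3,4,5,6,7,8,9}→35
  8 left: {0,1,2,5,6,7,8,9}→28  {1,2,4,5,6,7,8,9}→56  {2,3,4,5,6,7,8,9}→70
  placing 0:a first → 126 extensions
  placing 3:e first → 84 extensions
total linear extensions = 210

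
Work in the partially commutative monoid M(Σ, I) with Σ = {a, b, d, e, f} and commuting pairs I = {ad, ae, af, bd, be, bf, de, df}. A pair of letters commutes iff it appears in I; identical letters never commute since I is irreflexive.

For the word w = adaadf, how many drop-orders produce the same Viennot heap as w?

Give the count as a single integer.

60

piece 0:a — minimal
piece 1:d — minimal
piece 2:a rests on {0:a}
piece 3:a rests on {2:a}
piece 4:d rests on {1:d}
piece 5:f — minimal
minimal pieces: {0:a, 1:d, 5:f}
ways to finish when only these pieces remain (= sum over removing one remaining piece with nothing left below it):
  1 left: {3}→1  {4}→1  {5}→1
  2 left: {1,4}→1  {2,3}→1  {3,4}→2  {3,5}→2  {4,5}→2
  3 left: {0,2,3}→1  {1,3,4}→3  {1,4,5}→3  {2,3,4}→3  {2,3,5}→3  {3,4,5}→6
  4 left: {0,2,3,4}→4  {0,2,3,5}→4  {1,2,3,4}→6  {1,3,4,5}→12  {2,3,4,5}→12
  placing 0:a first → 30 extensions
  placing 1:d first → 20 extensions
  placing 5:f first → 10 extensions
total linear extensions = 60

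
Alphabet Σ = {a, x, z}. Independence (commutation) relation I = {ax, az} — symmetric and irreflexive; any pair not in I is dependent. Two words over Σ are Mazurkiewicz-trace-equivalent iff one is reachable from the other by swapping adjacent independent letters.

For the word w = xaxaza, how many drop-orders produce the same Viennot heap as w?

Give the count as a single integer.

20

#0=x has no predecessor
#1=a has no predecessor
#2=x depends on [0:x]
#3=a depends on [1:a]
#4=z depends on [2:x]
#5=a depends on [3:a]
sources: [0:x, 1:a]
N(rest) = Σ N(rest − s) over sources s of rest; N(one piece) = 1:
  size 1 → [4]=1  [5]=1
  size 2 → [2,4]=1  [3,5]=1  [4,5]=2
  size 3 → [0,2,4]=1  [1,3,5]=1  [2,4,5]=3  [3,4,5]=3
  size 4 → [0,2,4,5]=4  [1,3,4,5]=4  [2,3,4,5]=6
  first=0(x) contributes 10
  first=1(a) contributes 10
|[w]| = 20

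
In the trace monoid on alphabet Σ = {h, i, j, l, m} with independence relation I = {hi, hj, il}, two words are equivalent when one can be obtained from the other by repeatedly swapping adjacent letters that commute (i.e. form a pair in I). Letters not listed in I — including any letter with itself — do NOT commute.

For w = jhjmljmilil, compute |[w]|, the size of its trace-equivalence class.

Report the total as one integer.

piece 0:j — minimal
piece 1:h — minimal
piece 2:j rests on {0:j}
piece 3:m rests on {1:h, 2:j}
piece 4:l rests on {3:m}
piece 5:j rests on {4:l}
piece 6:m rests on {5:j}
piece 7:i rests on {6:m}
piece 8:l rests on {6:m}
piece 9:i rests on {7:i}
piece 10:l rests on {8:l}
minimal pieces: {0:j, 1:h}
ways to finish when only these pieces remain (= sum over removing one remaining piece with nothing left below it):
  1 left: {9}→1  {10}→1
  2 left: {7,9}→1  {8,10}→1  {9,10}→2
  3 left: {7,9,10}→3  {8,9,10}→3
  4 left: {7,8,9,10}→6
  5 left: {6,7,8,9,10}→6
  6 left: {5,6,7,8,9,10}→6
  7 left: {4,5,6,7,8,9,10}→6
  8 left: {3,4,5,6,7,8,9,10}→6
  9 left: {1,3,4,5,6,7,8,9,10}→6  {2,3,4,5,6,7,8,9,10}→6
  placing 0:j first → 12 extensions
  placing 1:h first → 6 extensions
total linear extensions = 18

18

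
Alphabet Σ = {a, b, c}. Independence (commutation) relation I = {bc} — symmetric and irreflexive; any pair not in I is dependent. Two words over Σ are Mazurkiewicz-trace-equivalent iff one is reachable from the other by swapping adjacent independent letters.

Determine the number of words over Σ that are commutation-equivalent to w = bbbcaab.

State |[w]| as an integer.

4

0(b) covers ∅
1(b) covers 0:b
2(b) covers 1:b
3(c) covers ∅
4(a) covers 2:b, 3:c
5(a) covers 4:a
6(b) covers 5:a
floor of heap: 0:b, 3:c
completions by unplaced set U, small U first (add the entries for U minus each lowest piece of U):
  |U|=1: {6}:1
  |U|=2: {5,6}:1
  |U|=3: {4,5,6}:1
  |U|=4: {2,4,5,6}:1  {3,4,5,6}:1
  |U|=5: {1,2,4,5,6}:1  {2,3,4,5,6}:2
  start at 0(b): 3
  start at 3(c): 1
sum over floor = 4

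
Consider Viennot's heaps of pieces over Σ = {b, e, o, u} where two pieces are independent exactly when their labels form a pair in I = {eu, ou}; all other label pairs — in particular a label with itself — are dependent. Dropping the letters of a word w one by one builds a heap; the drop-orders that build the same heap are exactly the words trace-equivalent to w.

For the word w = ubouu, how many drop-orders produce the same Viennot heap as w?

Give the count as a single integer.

3

drop 0:u onto floor
drop 1:b onto {0:u}
drop 2:o onto {1:b}
drop 3:u onto {1:b}
drop 4:u onto {3:u}
ground layer = {0:u}
drop-orders for the pieces not yet dropped (sum over which currently-grounded one goes next):
  1 to go: {2} 1  {4} 1
  2 to go: {2,4} 2  {3,4} 1
  3 to go: {2,3,4} 3
  if 0:u drops first: 3 orders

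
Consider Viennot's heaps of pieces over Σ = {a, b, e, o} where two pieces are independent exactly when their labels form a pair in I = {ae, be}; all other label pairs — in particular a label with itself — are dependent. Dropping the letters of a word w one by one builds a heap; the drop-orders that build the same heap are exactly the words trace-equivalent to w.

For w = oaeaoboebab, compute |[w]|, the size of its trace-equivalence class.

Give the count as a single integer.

#0=o has no predecessor
#1=a depends on [0:o]
#2=e depends on [0:o]
#3=a depends on [1:a]
#4=o depends on [2:e, 3:a]
#5=b depends on [4:o]
#6=o depends on [5:b]
#7=e depends on [6:o]
#8=b depends on [6:o]
#9=a depends on [8:b]
#10=b depends on [9:a]
sources: [0:o]
N(rest) = Σ N(rest − s) over sources s of rest; N(one piece) = 1:
  size 1 → [7]=1  [10]=1
  size 2 → [7,10]=2  [9,10]=1
  size 3 → [7,9,10]=3  [8,9,10]=1
  size 4 → [7,8,9,10]=4
  size 5 → [6,7,8,9,10]=4
  size 6 → [5,6,7,8,9,10]=4
  size 7 → [4,5,6,7,8,9,10]=4
  size 8 → [2,4,5,6,7,8,9,10]=4  [3,4,5,6,7,8,9,10]=4
  size 9 → [1,3,4,5,6,7,8,9,10]=4  [2,3,4,5,6,7,8,9,10]=8
  first=0(o) contributes 12

12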